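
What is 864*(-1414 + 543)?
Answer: -752544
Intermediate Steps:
864*(-1414 + 543) = 864*(-871) = -752544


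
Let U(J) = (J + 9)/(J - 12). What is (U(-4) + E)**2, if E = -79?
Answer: 1610361/256 ≈ 6290.5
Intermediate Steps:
U(J) = (9 + J)/(-12 + J)
(U(-4) + E)**2 = ((9 - 4)/(-12 - 4) - 79)**2 = (5/(-16) - 79)**2 = (-1/16*5 - 79)**2 = (-5/16 - 79)**2 = (-1269/16)**2 = 1610361/256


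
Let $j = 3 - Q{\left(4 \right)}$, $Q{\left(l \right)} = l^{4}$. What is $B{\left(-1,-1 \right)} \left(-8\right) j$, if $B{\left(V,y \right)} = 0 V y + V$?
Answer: $-2024$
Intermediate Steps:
$B{\left(V,y \right)} = V$ ($B{\left(V,y \right)} = 0 y + V = 0 + V = V$)
$j = -253$ ($j = 3 - 4^{4} = 3 - 256 = -253$)
$B{\left(-1,-1 \right)} \left(-8\right) j = \left(-1\right) \left(-8\right) \left(-253\right) = 8 \left(-253\right) = -2024$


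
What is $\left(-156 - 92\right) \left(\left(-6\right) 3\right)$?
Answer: $4464$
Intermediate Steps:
$\left(-156 - 92\right) \left(\left(-6\right) 3\right) = \left(-248\right) \left(-18\right) = 4464$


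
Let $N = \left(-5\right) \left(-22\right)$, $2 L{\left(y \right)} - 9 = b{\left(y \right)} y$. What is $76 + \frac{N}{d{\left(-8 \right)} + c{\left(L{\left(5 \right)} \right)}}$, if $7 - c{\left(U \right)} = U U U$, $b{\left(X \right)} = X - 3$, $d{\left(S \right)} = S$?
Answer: $\frac{521012}{6867} \approx 75.872$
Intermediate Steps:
$b{\left(X \right)} = -3 + X$ ($b{\left(X \right)} = X - 3 = -3 + X$)
$L{\left(y \right)} = \frac{9}{2} + \frac{y \left(-3 + y\right)}{2}$ ($L{\left(y \right)} = \frac{9}{2} + \frac{\left(-3 + y\right) y}{2} = \frac{9}{2} + \frac{y \left(-3 + y\right)}{2}$)
$N = 110$
$c{\left(U \right)} = 7 - U^{3}$ ($c{\left(U \right)} = 7 - U U U = 7 - U^{2} U = 7 - U^{3}$)
$76 + \frac{N}{d{\left(-8 \right)} + c{\left(L{\left(5 \right)} \right)}} = 76 + \frac{1}{-8 + \left(7 - \left(\frac{9}{2} + \frac{1}{2} \cdot 5 \left(-3 + 5\right)\right)^{3}\right)} 110 = 76 + \frac{1}{-8 + \left(7 - \left(\frac{9}{2} + \frac{1}{2} \cdot 5 \cdot 2\right)^{3}\right)} 110 = 76 + \frac{1}{-8 + \left(7 - \left(\frac{9}{2} + 5\right)^{3}\right)} 110 = 76 + \frac{1}{-8 + \left(7 - \left(\frac{19}{2}\right)^{3}\right)} 110 = 76 + \frac{1}{-8 + \left(7 - \frac{6859}{8}\right)} 110 = 76 + \frac{1}{-8 - \frac{6803}{8}} \cdot 110 = 76 + \frac{1}{- \frac{6867}{8}} \cdot 110 = 76 - \frac{880}{6867} = \frac{521012}{6867}$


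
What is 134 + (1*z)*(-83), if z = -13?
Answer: 1213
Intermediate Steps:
134 + (1*z)*(-83) = 134 + (1*(-13))*(-83) = 134 - 13*(-83) = 134 + 1079 = 1213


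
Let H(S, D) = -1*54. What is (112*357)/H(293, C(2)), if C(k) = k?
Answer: -6664/9 ≈ -740.44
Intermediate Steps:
H(S, D) = -54
(112*357)/H(293, C(2)) = (112*357)/(-54) = 39984*(-1/54) = -6664/9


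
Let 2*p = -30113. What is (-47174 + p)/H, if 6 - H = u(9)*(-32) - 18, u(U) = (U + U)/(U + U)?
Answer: -124461/112 ≈ -1111.3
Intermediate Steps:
p = -30113/2 (p = (1/2)*(-30113) = -30113/2 ≈ -15057.)
u(U) = 1 (u(U) = (2*U)/((2*U)) = (2*U)*(1/(2*U)) = 1)
H = 56 (H = 6 - (1*(-32) - 18) = 6 - (-32 - 18) = 6 - 1*(-50) = 6 + 50 = 56)
(-47174 + p)/H = (-47174 - 30113/2)/56 = -124461/2*1/56 = -124461/112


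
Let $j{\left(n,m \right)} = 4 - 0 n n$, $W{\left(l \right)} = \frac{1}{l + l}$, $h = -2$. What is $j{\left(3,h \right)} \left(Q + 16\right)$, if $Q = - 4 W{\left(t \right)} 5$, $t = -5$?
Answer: $72$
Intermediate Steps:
$W{\left(l \right)} = \frac{1}{2 l}$
$j{\left(n,m \right)} = 4$ ($j{\left(n,m \right)} = 4 - 0 n = 4 - 0 = 4 + 0 = 4$)
$Q = 2$ ($Q = - 4 \frac{1}{2 \left(-5\right)} 5 = - 4 \cdot \frac{1}{2} \left(- \frac{1}{5}\right) 5 = \left(-4\right) \left(- \frac{1}{10}\right) 5 = \frac{2}{5} \cdot 5 = 2$)
$j{\left(3,h \right)} \left(Q + 16\right) = 4 \left(2 + 16\right) = 4 \cdot 18 = 72$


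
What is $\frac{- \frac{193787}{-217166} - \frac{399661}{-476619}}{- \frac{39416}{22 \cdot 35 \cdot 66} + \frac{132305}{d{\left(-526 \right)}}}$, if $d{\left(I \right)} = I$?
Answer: $- \frac{1649124968021195}{240388997440932691} \approx -0.0068602$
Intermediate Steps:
$\frac{- \frac{193787}{-217166} - \frac{399661}{-476619}}{- \frac{39416}{22 \cdot 35 \cdot 66} + \frac{132305}{d{\left(-526 \right)}}} = \frac{- \frac{193787}{-217166} - \frac{399661}{-476619}}{- \frac{39416}{22 \cdot 35 \cdot 66} + \frac{132305}{-526}} = \frac{\left(-193787\right) \left(- \frac{1}{217166}\right) - - \frac{399661}{476619}}{- \frac{39416}{770 \cdot 66} + 132305 \left(- \frac{1}{526}\right)} = \frac{\frac{193787}{217166} + \frac{399661}{476619}}{- \frac{39416}{50820} - \frac{132305}{526}} = \frac{179155346879}{103505441754 \left(\left(-39416\right) \frac{1}{50820} - \frac{132305}{526}\right)} = \frac{179155346879}{103505441754 \left(- \frac{9854}{12705} - \frac{132305}{526}\right)} = \frac{179155346879}{103505441754 \left(- \frac{1686118229}{6682830}\right)} = \frac{179155346879}{103505441754} \left(- \frac{6682830}{1686118229}\right) = - \frac{1649124968021195}{240388997440932691}$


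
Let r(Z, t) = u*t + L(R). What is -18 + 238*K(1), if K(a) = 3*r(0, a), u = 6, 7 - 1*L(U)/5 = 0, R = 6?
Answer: 29256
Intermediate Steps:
L(U) = 35 (L(U) = 35 - 5*0 = 35 + 0 = 35)
r(Z, t) = 35 + 6*t (r(Z, t) = 6*t + 35 = 35 + 6*t)
K(a) = 105 + 18*a (K(a) = 3*(35 + 6*a) = 105 + 18*a)
-18 + 238*K(1) = -18 + 238*(105 + 18*1) = -18 + 238*(105 + 18) = -18 + 238*123 = -18 + 29274 = 29256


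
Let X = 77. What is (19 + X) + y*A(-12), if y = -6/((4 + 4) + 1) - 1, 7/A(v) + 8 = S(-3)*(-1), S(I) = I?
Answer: 295/3 ≈ 98.333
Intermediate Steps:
A(v) = -7/5 (A(v) = 7/(-8 - 3*(-1)) = 7/(-8 + 3) = 7/(-5) = 7*(-⅕) = -7/5)
y = -5/3 (y = -6/(8 + 1) - 1 = -6/9 - 1 = -6*⅑ - 1 = -⅔ - 1 = -5/3 ≈ -1.6667)
(19 + X) + y*A(-12) = (19 + 77) - 5/3*(-7/5) = 96 + 7/3 = 295/3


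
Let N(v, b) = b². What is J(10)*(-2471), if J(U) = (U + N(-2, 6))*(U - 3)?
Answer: -795662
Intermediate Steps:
J(U) = (-3 + U)*(36 + U) (J(U) = (U + 6²)*(U - 3) = (U + 36)*(-3 + U) = (36 + U)*(-3 + U) = (-3 + U)*(36 + U))
J(10)*(-2471) = (-108 + 10² + 33*10)*(-2471) = (-108 + 100 + 330)*(-2471) = 322*(-2471) = -795662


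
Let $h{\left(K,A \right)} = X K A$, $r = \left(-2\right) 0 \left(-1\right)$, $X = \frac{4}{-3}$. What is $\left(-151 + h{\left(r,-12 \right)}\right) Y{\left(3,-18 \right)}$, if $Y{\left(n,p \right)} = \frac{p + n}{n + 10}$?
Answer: $\frac{2265}{13} \approx 174.23$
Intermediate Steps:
$Y{\left(n,p \right)} = \frac{n + p}{10 + n}$
$X = - \frac{4}{3}$ ($X = 4 \left(- \frac{1}{3}\right) = - \frac{4}{3} \approx -1.3333$)
$r = 0$ ($r = 0 \left(-1\right) = 0$)
$h{\left(K,A \right)} = - \frac{4 A K}{3}$ ($h{\left(K,A \right)} = - \frac{4 K}{3} A = - \frac{4 A K}{3}$)
$\left(-151 + h{\left(r,-12 \right)}\right) Y{\left(3,-18 \right)} = \left(-151 - \left(-16\right) 0\right) \frac{3 - 18}{10 + 3} = \left(-151 + 0\right) \frac{1}{13} \left(-15\right) = - 151 \cdot \frac{1}{13} \left(-15\right) = \left(-151\right) \left(- \frac{15}{13}\right) = \frac{2265}{13}$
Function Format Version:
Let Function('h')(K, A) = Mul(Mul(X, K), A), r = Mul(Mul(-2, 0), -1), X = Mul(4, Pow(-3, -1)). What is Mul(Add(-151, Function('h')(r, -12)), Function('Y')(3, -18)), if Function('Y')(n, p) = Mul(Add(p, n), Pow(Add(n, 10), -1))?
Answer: Rational(2265, 13) ≈ 174.23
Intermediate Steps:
Function('Y')(n, p) = Mul(Pow(Add(10, n), -1), Add(n, p)) (Function('Y')(n, p) = Mul(Add(n, p), Pow(Add(10, n), -1)) = Mul(Pow(Add(10, n), -1), Add(n, p)))
X = Rational(-4, 3) (X = Mul(4, Rational(-1, 3)) = Rational(-4, 3) ≈ -1.3333)
r = 0 (r = Mul(0, -1) = 0)
Function('h')(K, A) = Mul(Rational(-4, 3), A, K) (Function('h')(K, A) = Mul(Mul(Rational(-4, 3), K), A) = Mul(Rational(-4, 3), A, K))
Mul(Add(-151, Function('h')(r, -12)), Function('Y')(3, -18)) = Mul(Add(-151, Mul(Rational(-4, 3), -12, 0)), Mul(Pow(Add(10, 3), -1), Add(3, -18))) = Mul(Add(-151, 0), Mul(Pow(13, -1), -15)) = Mul(-151, Mul(Rational(1, 13), -15)) = Mul(-151, Rational(-15, 13)) = Rational(2265, 13)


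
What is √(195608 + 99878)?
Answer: √295486 ≈ 543.59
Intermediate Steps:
√(195608 + 99878) = √295486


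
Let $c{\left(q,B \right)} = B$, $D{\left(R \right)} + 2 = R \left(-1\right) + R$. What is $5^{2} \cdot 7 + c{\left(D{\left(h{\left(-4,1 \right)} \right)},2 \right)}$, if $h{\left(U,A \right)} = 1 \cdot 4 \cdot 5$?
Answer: $177$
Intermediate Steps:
$h{\left(U,A \right)} = 20$ ($h{\left(U,A \right)} = 4 \cdot 5 = 20$)
$D{\left(R \right)} = -2$ ($D{\left(R \right)} = -2 + \left(R \left(-1\right) + R\right) = -2 + \left(- R + R\right) = -2 + 0 = -2$)
$5^{2} \cdot 7 + c{\left(D{\left(h{\left(-4,1 \right)} \right)},2 \right)} = 5^{2} \cdot 7 + 2 = 25 \cdot 7 + 2 = 175 + 2 = 177$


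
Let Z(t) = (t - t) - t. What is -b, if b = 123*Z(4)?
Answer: 492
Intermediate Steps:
Z(t) = -t (Z(t) = 0 - t = -t)
b = -492 (b = 123*(-1*4) = 123*(-4) = -492)
-b = -1*(-492) = 492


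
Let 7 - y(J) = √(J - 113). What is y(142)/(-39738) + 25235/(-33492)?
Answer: -55723493/73939172 + √29/39738 ≈ -0.75350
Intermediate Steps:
y(J) = 7 - √(-113 + J) (y(J) = 7 - √(J - 113) = 7 - √(-113 + J))
y(142)/(-39738) + 25235/(-33492) = (7 - √(-113 + 142))/(-39738) + 25235/(-33492) = (7 - √29)*(-1/39738) + 25235*(-1/33492) = (-7/39738 + √29/39738) - 25235/33492 = -55723493/73939172 + √29/39738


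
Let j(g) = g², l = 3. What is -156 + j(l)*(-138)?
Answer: -1398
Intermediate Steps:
-156 + j(l)*(-138) = -156 + 3²*(-138) = -156 + 9*(-138) = -156 - 1242 = -1398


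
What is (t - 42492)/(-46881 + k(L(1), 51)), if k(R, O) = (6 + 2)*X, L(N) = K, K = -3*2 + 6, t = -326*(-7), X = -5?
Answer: 40210/46921 ≈ 0.85697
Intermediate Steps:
t = 2282
K = 0 (K = -6 + 6 = 0)
L(N) = 0
k(R, O) = -40 (k(R, O) = (6 + 2)*(-5) = 8*(-5) = -40)
(t - 42492)/(-46881 + k(L(1), 51)) = (2282 - 42492)/(-46881 - 40) = -40210/(-46921) = -40210*(-1/46921) = 40210/46921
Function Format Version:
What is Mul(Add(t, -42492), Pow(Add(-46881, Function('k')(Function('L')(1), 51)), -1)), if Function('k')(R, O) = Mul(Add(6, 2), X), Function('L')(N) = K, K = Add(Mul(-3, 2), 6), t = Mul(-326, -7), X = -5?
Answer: Rational(40210, 46921) ≈ 0.85697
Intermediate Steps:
t = 2282
K = 0 (K = Add(-6, 6) = 0)
Function('L')(N) = 0
Function('k')(R, O) = -40 (Function('k')(R, O) = Mul(Add(6, 2), -5) = Mul(8, -5) = -40)
Mul(Add(t, -42492), Pow(Add(-46881, Function('k')(Function('L')(1), 51)), -1)) = Mul(Add(2282, -42492), Pow(Add(-46881, -40), -1)) = Mul(-40210, Pow(-46921, -1)) = Mul(-40210, Rational(-1, 46921)) = Rational(40210, 46921)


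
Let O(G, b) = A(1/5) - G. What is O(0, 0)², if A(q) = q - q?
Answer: 0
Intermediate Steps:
A(q) = 0
O(G, b) = -G (O(G, b) = 0 - G = -G)
O(0, 0)² = (-1*0)² = 0² = 0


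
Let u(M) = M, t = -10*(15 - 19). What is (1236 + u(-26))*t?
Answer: 48400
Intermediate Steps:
t = 40 (t = -10*(-4) = 40)
(1236 + u(-26))*t = (1236 - 26)*40 = 1210*40 = 48400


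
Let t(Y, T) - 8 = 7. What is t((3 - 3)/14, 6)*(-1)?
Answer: -15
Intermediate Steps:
t(Y, T) = 15 (t(Y, T) = 8 + 7 = 15)
t((3 - 3)/14, 6)*(-1) = 15*(-1) = -15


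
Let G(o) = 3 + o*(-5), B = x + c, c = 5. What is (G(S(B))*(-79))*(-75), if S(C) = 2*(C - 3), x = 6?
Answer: -456225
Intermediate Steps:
B = 11 (B = 6 + 5 = 11)
S(C) = -6 + 2*C (S(C) = 2*(-3 + C) = -6 + 2*C)
G(o) = 3 - 5*o
(G(S(B))*(-79))*(-75) = ((3 - 5*(-6 + 2*11))*(-79))*(-75) = ((3 - 5*(-6 + 22))*(-79))*(-75) = ((3 - 5*16)*(-79))*(-75) = ((3 - 80)*(-79))*(-75) = -77*(-79)*(-75) = 6083*(-75) = -456225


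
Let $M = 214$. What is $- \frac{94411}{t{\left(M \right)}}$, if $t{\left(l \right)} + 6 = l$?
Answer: $- \frac{94411}{208} \approx -453.9$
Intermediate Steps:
$t{\left(l \right)} = -6 + l$
$- \frac{94411}{t{\left(M \right)}} = - \frac{94411}{-6 + 214} = - \frac{94411}{208}$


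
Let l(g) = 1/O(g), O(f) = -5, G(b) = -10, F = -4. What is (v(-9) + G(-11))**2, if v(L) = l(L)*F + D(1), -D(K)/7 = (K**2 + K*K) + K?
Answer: 22801/25 ≈ 912.04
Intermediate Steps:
l(g) = -1/5 (l(g) = 1/(-5) = -1/5)
D(K) = -14*K**2 - 7*K (D(K) = -7*((K**2 + K*K) + K) = -7*((K**2 + K**2) + K) = -7*(2*K**2 + K) = -7*(K + 2*K**2) = -14*K**2 - 7*K)
v(L) = -101/5 (v(L) = -1/5*(-4) - 7*1*(1 + 2*1) = 4/5 - 7*1*(1 + 2) = 4/5 - 7*1*3 = 4/5 - 21 = -101/5)
(v(-9) + G(-11))**2 = (-101/5 - 10)**2 = (-151/5)**2 = 22801/25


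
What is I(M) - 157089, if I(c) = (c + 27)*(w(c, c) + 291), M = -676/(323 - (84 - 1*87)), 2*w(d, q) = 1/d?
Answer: -16510727893/110188 ≈ -1.4984e+5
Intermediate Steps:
w(d, q) = 1/(2*d)
M = -338/163 (M = -676/(323 - (84 - 87)) = -676/(323 - 1*(-3)) = -676/(323 + 3) = -676/326 = -676*1/326 = -338/163 ≈ -2.0736)
I(c) = (27 + c)*(291 + 1/(2*c)) (I(c) = (c + 27)*(1/(2*c) + 291) = (27 + c)*(291 + 1/(2*c)))
I(M) - 157089 = (27 - 338*(15715 + 582*(-338/163))/163)/(2*(-338/163)) - 157089 = (½)*(-163/338)*(27 - 338*(15715 - 196716/163)/163) - 157089 = (½)*(-163/338)*(27 - 338/163*2364829/163) - 157089 = (½)*(-163/338)*(27 - 799312202/26569) - 157089 = (½)*(-163/338)*(-798594839/26569) - 157089 = 798594839/110188 - 157089 = -16510727893/110188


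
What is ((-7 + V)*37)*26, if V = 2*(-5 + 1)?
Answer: -14430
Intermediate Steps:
V = -8 (V = 2*(-4) = -8)
((-7 + V)*37)*26 = ((-7 - 8)*37)*26 = -15*37*26 = -555*26 = -14430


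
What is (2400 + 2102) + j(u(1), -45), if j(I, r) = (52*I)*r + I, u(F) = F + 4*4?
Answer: -35261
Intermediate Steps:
u(F) = 16 + F (u(F) = F + 16 = 16 + F)
j(I, r) = I + 52*I*r (j(I, r) = 52*I*r + I = I + 52*I*r)
(2400 + 2102) + j(u(1), -45) = (2400 + 2102) + (16 + 1)*(1 + 52*(-45)) = 4502 + 17*(1 - 2340) = 4502 + 17*(-2339) = 4502 - 39763 = -35261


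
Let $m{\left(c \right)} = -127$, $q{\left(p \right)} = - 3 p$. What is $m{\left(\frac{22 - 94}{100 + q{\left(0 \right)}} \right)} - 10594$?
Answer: $-10721$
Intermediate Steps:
$m{\left(\frac{22 - 94}{100 + q{\left(0 \right)}} \right)} - 10594 = -127 - 10594 = -10721$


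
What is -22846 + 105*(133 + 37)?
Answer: -4996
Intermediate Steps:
-22846 + 105*(133 + 37) = -22846 + 105*170 = -22846 + 17850 = -4996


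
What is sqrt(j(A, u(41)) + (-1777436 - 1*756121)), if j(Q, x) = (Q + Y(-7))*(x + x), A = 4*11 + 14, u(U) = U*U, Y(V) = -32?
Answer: I*sqrt(2446145) ≈ 1564.0*I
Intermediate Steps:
u(U) = U**2
A = 58 (A = 44 + 14 = 58)
j(Q, x) = 2*x*(-32 + Q) (j(Q, x) = (Q - 32)*(x + x) = (-32 + Q)*(2*x) = 2*x*(-32 + Q))
sqrt(j(A, u(41)) + (-1777436 - 1*756121)) = sqrt(2*41**2*(-32 + 58) + (-1777436 - 1*756121)) = sqrt(2*1681*26 + (-1777436 - 756121)) = sqrt(87412 - 2533557) = sqrt(-2446145) = I*sqrt(2446145)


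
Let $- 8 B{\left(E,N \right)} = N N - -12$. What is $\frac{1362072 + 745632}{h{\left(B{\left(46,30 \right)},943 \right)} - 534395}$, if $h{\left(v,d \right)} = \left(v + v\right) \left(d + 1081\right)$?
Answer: $- \frac{2107704}{995867} \approx -2.1165$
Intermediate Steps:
$B{\left(E,N \right)} = - \frac{3}{2} - \frac{N^{2}}{8}$ ($B{\left(E,N \right)} = - \frac{N N - -12}{8} = - \frac{N^{2} + 12}{8} = - \frac{12 + N^{2}}{8} = - \frac{3}{2} - \frac{N^{2}}{8}$)
$h{\left(v,d \right)} = 2 v \left(1081 + d\right)$
$\frac{1362072 + 745632}{h{\left(B{\left(46,30 \right)},943 \right)} - 534395} = \frac{1362072 + 745632}{2 \left(- \frac{3}{2} - \frac{30^{2}}{8}\right) \left(1081 + 943\right) - 534395} = \frac{2107704}{2 \left(- \frac{3}{2} - \frac{225}{2}\right) 2024 - 534395} = \frac{2107704}{2 \left(-114\right) 2024 - 534395} = \frac{2107704}{-461472 - 534395} = \frac{2107704}{-995867} = 2107704 \left(- \frac{1}{995867}\right) = - \frac{2107704}{995867}$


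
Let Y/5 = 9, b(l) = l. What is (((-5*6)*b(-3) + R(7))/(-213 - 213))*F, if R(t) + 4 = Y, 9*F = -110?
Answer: 7205/1917 ≈ 3.7585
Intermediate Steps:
F = -110/9 (F = (⅑)*(-110) = -110/9 ≈ -12.222)
Y = 45 (Y = 5*9 = 45)
R(t) = 41 (R(t) = -4 + 45 = 41)
(((-5*6)*b(-3) + R(7))/(-213 - 213))*F = ((-5*6*(-3) + 41)/(-213 - 213))*(-110/9) = ((-30*(-3) + 41)/(-426))*(-110/9) = ((90 + 41)*(-1/426))*(-110/9) = (131*(-1/426))*(-110/9) = -131/426*(-110/9) = 7205/1917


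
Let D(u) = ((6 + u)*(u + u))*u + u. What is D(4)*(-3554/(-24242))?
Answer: 575748/12121 ≈ 47.500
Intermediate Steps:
D(u) = u + 2*u**2*(6 + u) (D(u) = ((6 + u)*(2*u))*u + u = (2*u*(6 + u))*u + u = 2*u**2*(6 + u) + u = u + 2*u**2*(6 + u))
D(4)*(-3554/(-24242)) = (4*(1 + 2*4**2 + 12*4))*(-3554/(-24242)) = (4*(1 + 2*16 + 48))*(-3554*(-1/24242)) = (4*(1 + 32 + 48))*(1777/12121) = (4*81)*(1777/12121) = 324*(1777/12121) = 575748/12121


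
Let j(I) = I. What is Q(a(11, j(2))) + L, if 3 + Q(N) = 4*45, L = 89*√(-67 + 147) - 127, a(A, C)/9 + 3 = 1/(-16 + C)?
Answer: 50 + 356*√5 ≈ 846.04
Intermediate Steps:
a(A, C) = -27 + 9/(-16 + C)
L = -127 + 356*√5 (L = 89*√80 - 127 = 89*(4*√5) - 127 = 356*√5 - 127 = -127 + 356*√5 ≈ 669.04)
Q(N) = 177 (Q(N) = -3 + 4*45 = -3 + 180 = 177)
Q(a(11, j(2))) + L = 177 + (-127 + 356*√5) = 50 + 356*√5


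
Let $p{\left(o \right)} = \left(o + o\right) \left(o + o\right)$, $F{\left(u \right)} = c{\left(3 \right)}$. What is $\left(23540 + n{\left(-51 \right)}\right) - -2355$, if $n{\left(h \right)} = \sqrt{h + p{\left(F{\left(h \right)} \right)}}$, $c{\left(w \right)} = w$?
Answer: $25895 + i \sqrt{15} \approx 25895.0 + 3.873 i$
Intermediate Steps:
$F{\left(u \right)} = 3$
$p{\left(o \right)} = 4 o^{2}$ ($p{\left(o \right)} = 2 o 2 o = 4 o^{2}$)
$n{\left(h \right)} = \sqrt{36 + h}$ ($n{\left(h \right)} = \sqrt{h + 4 \cdot 3^{2}} = \sqrt{h + 4 \cdot 9} = \sqrt{h + 36} = \sqrt{36 + h}$)
$\left(23540 + n{\left(-51 \right)}\right) - -2355 = \left(23540 + \sqrt{36 - 51}\right) - -2355 = \left(23540 + \sqrt{-15}\right) + 2355 = \left(23540 + i \sqrt{15}\right) + 2355 = 25895 + i \sqrt{15}$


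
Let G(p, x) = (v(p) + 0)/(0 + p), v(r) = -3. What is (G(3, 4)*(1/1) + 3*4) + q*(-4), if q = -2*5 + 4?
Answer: 35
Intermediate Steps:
q = -6 (q = -10 + 4 = -6)
G(p, x) = -3/p (G(p, x) = (-3 + 0)/(0 + p) = -3/p)
(G(3, 4)*(1/1) + 3*4) + q*(-4) = ((-3/3)*(1/1) + 3*4) - 6*(-4) = ((-3*⅓)*(1*1) + 12) + 24 = (-1*1 + 12) + 24 = (-1 + 12) + 24 = 11 + 24 = 35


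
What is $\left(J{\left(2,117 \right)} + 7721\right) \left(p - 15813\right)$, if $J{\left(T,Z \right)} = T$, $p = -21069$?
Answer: $-284839686$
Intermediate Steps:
$\left(J{\left(2,117 \right)} + 7721\right) \left(p - 15813\right) = \left(2 + 7721\right) \left(-21069 - 15813\right) = 7723 \left(-36882\right) = -284839686$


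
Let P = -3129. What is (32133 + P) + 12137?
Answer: 41141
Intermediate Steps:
(32133 + P) + 12137 = (32133 - 3129) + 12137 = 29004 + 12137 = 41141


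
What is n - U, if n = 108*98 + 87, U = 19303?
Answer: -8632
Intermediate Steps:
n = 10671 (n = 10584 + 87 = 10671)
n - U = 10671 - 1*19303 = 10671 - 19303 = -8632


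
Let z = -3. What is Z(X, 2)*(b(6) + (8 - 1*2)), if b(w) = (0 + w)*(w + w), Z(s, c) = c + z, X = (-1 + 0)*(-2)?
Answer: -78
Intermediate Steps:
X = 2 (X = -1*(-2) = 2)
Z(s, c) = -3 + c (Z(s, c) = c - 3 = -3 + c)
b(w) = 2*w² (b(w) = w*(2*w) = 2*w²)
Z(X, 2)*(b(6) + (8 - 1*2)) = (-3 + 2)*(2*6² + (8 - 1*2)) = -(2*36 + (8 - 2)) = -(72 + 6) = -1*78 = -78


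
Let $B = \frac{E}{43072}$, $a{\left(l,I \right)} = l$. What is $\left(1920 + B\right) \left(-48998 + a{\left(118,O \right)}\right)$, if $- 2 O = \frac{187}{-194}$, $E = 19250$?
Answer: $- \frac{126350965975}{1346} \approx -9.3871 \cdot 10^{7}$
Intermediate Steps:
$O = \frac{187}{388}$ ($O = - \frac{187 \frac{1}{-194}}{2} = - \frac{187 \left(- \frac{1}{194}\right)}{2} = \left(- \frac{1}{2}\right) \left(- \frac{187}{194}\right) = \frac{187}{388} \approx 0.48196$)
$B = \frac{9625}{21536}$ ($B = \frac{19250}{43072} = 19250 \cdot \frac{1}{43072} = \frac{9625}{21536} \approx 0.44693$)
$\left(1920 + B\right) \left(-48998 + a{\left(118,O \right)}\right) = \left(1920 + \frac{9625}{21536}\right) \left(-48998 + 118\right) = \frac{41358745}{21536} \left(-48880\right) = - \frac{126350965975}{1346}$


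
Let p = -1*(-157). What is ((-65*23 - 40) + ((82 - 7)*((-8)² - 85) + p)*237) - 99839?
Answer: -437440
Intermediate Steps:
p = 157
((-65*23 - 40) + ((82 - 7)*((-8)² - 85) + p)*237) - 99839 = ((-65*23 - 40) + ((82 - 7)*((-8)² - 85) + 157)*237) - 99839 = ((-1495 - 40) + (75*(64 - 85) + 157)*237) - 99839 = (-1535 + (75*(-21) + 157)*237) - 99839 = (-1535 + (-1575 + 157)*237) - 99839 = (-1535 - 1418*237) - 99839 = (-1535 - 336066) - 99839 = -337601 - 99839 = -437440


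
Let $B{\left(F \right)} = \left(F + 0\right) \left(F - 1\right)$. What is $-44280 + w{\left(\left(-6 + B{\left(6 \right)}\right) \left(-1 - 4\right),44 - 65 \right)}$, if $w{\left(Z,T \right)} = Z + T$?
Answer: $-44421$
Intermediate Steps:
$B{\left(F \right)} = F \left(-1 + F\right)$
$w{\left(Z,T \right)} = T + Z$
$-44280 + w{\left(\left(-6 + B{\left(6 \right)}\right) \left(-1 - 4\right),44 - 65 \right)} = -44280 + \left(\left(44 - 65\right) + \left(-6 + 6 \left(-1 + 6\right)\right) \left(-1 - 4\right)\right) = -44280 + \left(\left(44 - 65\right) + \left(-6 + 6 \cdot 5\right) \left(-5\right)\right) = -44280 + \left(-21 + \left(-6 + 30\right) \left(-5\right)\right) = -44280 + \left(-21 + 24 \left(-5\right)\right) = -44280 - 141 = -44421$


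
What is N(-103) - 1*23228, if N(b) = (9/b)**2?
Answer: -246425771/10609 ≈ -23228.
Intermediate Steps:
N(b) = 81/b**2
N(-103) - 1*23228 = 81/(-103)**2 - 1*23228 = 81*(1/10609) - 23228 = 81/10609 - 23228 = -246425771/10609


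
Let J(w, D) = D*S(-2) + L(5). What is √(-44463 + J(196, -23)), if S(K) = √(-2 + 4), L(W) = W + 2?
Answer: √(-44456 - 23*√2) ≈ 210.92*I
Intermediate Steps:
L(W) = 2 + W
S(K) = √2
J(w, D) = 7 + D*√2 (J(w, D) = D*√2 + (2 + 5) = D*√2 + 7 = 7 + D*√2)
√(-44463 + J(196, -23)) = √(-44463 + (7 - 23*√2)) = √(-44456 - 23*√2)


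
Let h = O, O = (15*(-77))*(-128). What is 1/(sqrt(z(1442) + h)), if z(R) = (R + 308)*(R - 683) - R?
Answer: sqrt(368662)/737324 ≈ 0.00082349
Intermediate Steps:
O = 147840 (O = -1155*(-128) = 147840)
h = 147840
z(R) = -R + (-683 + R)*(308 + R) (z(R) = (308 + R)*(-683 + R) - R = (-683 + R)*(308 + R) - R = -R + (-683 + R)*(308 + R))
1/(sqrt(z(1442) + h)) = 1/(sqrt((-210364 + 1442**2 - 376*1442) + 147840)) = 1/(sqrt((-210364 + 2079364 - 542192) + 147840)) = 1/(sqrt(1326808 + 147840)) = 1/(sqrt(1474648)) = 1/(2*sqrt(368662)) = sqrt(368662)/737324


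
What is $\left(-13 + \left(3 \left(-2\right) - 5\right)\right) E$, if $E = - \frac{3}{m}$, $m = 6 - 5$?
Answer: $72$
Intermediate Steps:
$m = 1$ ($m = 6 - 5 = 1$)
$E = -3$ ($E = - \frac{3}{1} = \left(-3\right) 1 = -3$)
$\left(-13 + \left(3 \left(-2\right) - 5\right)\right) E = \left(-13 + \left(3 \left(-2\right) - 5\right)\right) \left(-3\right) = \left(-13 - 11\right) \left(-3\right) = \left(-24\right) \left(-3\right) = 72$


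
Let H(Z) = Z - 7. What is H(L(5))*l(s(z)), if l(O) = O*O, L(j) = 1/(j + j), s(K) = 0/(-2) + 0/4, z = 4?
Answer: 0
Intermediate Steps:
s(K) = 0 (s(K) = 0*(-1/2) + 0*(1/4) = 0 + 0 = 0)
L(j) = 1/(2*j)
l(O) = O**2
H(Z) = -7 + Z
H(L(5))*l(s(z)) = (-7 + (1/2)/5)*0**2 = (-7 + (1/2)*(1/5))*0 = (-7 + 1/10)*0 = -69/10*0 = 0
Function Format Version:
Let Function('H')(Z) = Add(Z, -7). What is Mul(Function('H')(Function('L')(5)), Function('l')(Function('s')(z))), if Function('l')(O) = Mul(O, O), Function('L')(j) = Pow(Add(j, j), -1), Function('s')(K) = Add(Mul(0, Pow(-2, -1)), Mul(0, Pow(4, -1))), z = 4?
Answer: 0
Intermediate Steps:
Function('s')(K) = 0 (Function('s')(K) = Add(Mul(0, Rational(-1, 2)), Mul(0, Rational(1, 4))) = Add(0, 0) = 0)
Function('L')(j) = Mul(Rational(1, 2), Pow(j, -1)) (Function('L')(j) = Pow(Mul(2, j), -1) = Mul(Rational(1, 2), Pow(j, -1)))
Function('l')(O) = Pow(O, 2)
Function('H')(Z) = Add(-7, Z)
Mul(Function('H')(Function('L')(5)), Function('l')(Function('s')(z))) = Mul(Add(-7, Mul(Rational(1, 2), Pow(5, -1))), Pow(0, 2)) = Mul(Add(-7, Mul(Rational(1, 2), Rational(1, 5))), 0) = Mul(Add(-7, Rational(1, 10)), 0) = Mul(Rational(-69, 10), 0) = 0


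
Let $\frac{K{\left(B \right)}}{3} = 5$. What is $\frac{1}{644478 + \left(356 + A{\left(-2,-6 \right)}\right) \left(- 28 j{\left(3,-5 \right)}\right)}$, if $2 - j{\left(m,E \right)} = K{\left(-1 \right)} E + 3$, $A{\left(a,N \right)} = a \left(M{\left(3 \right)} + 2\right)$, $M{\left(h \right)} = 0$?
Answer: $- \frac{1}{84866} \approx -1.1783 \cdot 10^{-5}$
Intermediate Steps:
$K{\left(B \right)} = 15$ ($K{\left(B \right)} = 3 \cdot 5 = 15$)
$A{\left(a,N \right)} = 2 a$ ($A{\left(a,N \right)} = a \left(0 + 2\right) = a 2 = 2 a$)
$j{\left(m,E \right)} = -1 - 15 E$ ($j{\left(m,E \right)} = 2 - \left(15 E + 3\right) = 2 - \left(3 + 15 E\right) = -1 - 15 E$)
$\frac{1}{644478 + \left(356 + A{\left(-2,-6 \right)}\right) \left(- 28 j{\left(3,-5 \right)}\right)} = \frac{1}{644478 + \left(356 + 2 \left(-2\right)\right) \left(- 28 \left(-1 - -75\right)\right)} = \frac{1}{644478 + \left(356 - 4\right) \left(- 28 \left(-1 + 75\right)\right)} = \frac{1}{644478 + 352 \left(\left(-28\right) 74\right)} = \frac{1}{644478 + 352 \left(-2072\right)} = \frac{1}{644478 - 729344} = \frac{1}{-84866} = - \frac{1}{84866}$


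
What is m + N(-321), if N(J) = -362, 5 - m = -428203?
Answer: 427846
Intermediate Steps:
m = 428208 (m = 5 - 1*(-428203) = 5 + 428203 = 428208)
m + N(-321) = 428208 - 362 = 427846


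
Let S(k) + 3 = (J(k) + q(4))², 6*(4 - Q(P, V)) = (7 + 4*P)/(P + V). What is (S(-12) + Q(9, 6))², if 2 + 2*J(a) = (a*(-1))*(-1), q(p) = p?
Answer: 734449/8100 ≈ 90.673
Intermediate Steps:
J(a) = -1 + a/2 (J(a) = -1 + ((a*(-1))*(-1))/2 = -1 + (-a*(-1))/2 = -1 + a/2)
Q(P, V) = 4 - (7 + 4*P)/(6*(P + V))
S(k) = -3 + (3 + k/2)² (S(k) = -3 + ((-1 + k/2) + 4)² = -3 + (3 + k/2)²)
(S(-12) + Q(9, 6))² = ((-3 + (6 - 12)²/4) + (-7 + 20*9 + 24*6)/(6*(9 + 6)))² = ((-3 + (¼)*(-6)²) + (⅙)*(-7 + 180 + 144)/15)² = ((-3 + (¼)*36) + (⅙)*(1/15)*317)² = ((-3 + 9) + 317/90)² = (6 + 317/90)² = (857/90)² = 734449/8100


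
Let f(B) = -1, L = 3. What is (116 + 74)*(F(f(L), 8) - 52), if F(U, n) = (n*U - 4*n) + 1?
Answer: -17290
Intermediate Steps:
F(U, n) = 1 - 4*n + U*n (F(U, n) = (U*n - 4*n) + 1 = (-4*n + U*n) + 1 = 1 - 4*n + U*n)
(116 + 74)*(F(f(L), 8) - 52) = (116 + 74)*((1 - 4*8 - 1*8) - 52) = 190*((1 - 32 - 8) - 52) = 190*(-39 - 52) = 190*(-91) = -17290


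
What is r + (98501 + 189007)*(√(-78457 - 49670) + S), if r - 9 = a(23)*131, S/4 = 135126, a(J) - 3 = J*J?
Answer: 155399293733 + 287508*I*√128127 ≈ 1.554e+11 + 1.0291e+8*I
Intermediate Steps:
a(J) = 3 + J² (a(J) = 3 + J*J = 3 + J²)
S = 540504 (S = 4*135126 = 540504)
r = 69701 (r = 9 + (3 + 23²)*131 = 9 + (3 + 529)*131 = 9 + 532*131 = 9 + 69692 = 69701)
r + (98501 + 189007)*(√(-78457 - 49670) + S) = 69701 + (98501 + 189007)*(√(-78457 - 49670) + 540504) = 69701 + 287508*(√(-128127) + 540504) = 69701 + 287508*(I*√128127 + 540504) = 69701 + 287508*(540504 + I*√128127) = 69701 + (155399224032 + 287508*I*√128127) = 155399293733 + 287508*I*√128127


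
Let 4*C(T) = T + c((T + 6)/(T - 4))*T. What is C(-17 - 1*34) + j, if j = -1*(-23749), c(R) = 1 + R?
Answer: 1043375/44 ≈ 23713.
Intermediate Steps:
C(T) = T/4 + T*(1 + (6 + T)/(-4 + T))/4 (C(T) = (T + (1 + (T + 6)/(T - 4))*T)/4 = (T + (1 + (6 + T)/(-4 + T))*T)/4 = (T + T*(1 + (6 + T)/(-4 + T)))/4 = T/4 + T*(1 + (6 + T)/(-4 + T))/4)
j = 23749
C(-17 - 1*34) + j = (-17 - 1*34)*(-2 + 3*(-17 - 1*34))/(4*(-4 + (-17 - 1*34))) + 23749 = (-17 - 34)*(-2 + 3*(-17 - 34))/(4*(-4 + (-17 - 34))) + 23749 = (1/4)*(-51)*(-2 + 3*(-51))/(-4 - 51) + 23749 = (1/4)*(-51)*(-2 - 153)/(-55) + 23749 = (1/4)*(-51)*(-1/55)*(-155) + 23749 = -1581/44 + 23749 = 1043375/44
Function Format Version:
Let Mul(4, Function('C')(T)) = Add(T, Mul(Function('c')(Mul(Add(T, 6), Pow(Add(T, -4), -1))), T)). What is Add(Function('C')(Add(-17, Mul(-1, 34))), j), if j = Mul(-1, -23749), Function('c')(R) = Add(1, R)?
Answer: Rational(1043375, 44) ≈ 23713.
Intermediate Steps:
Function('C')(T) = Add(Mul(Rational(1, 4), T), Mul(Rational(1, 4), T, Add(1, Mul(Pow(Add(-4, T), -1), Add(6, T))))) (Function('C')(T) = Mul(Rational(1, 4), Add(T, Mul(Add(1, Mul(Add(T, 6), Pow(Add(T, -4), -1))), T))) = Mul(Rational(1, 4), Add(T, Mul(Add(1, Mul(Add(6, T), Pow(Add(-4, T), -1))), T))) = Mul(Rational(1, 4), Add(T, Mul(Add(1, Mul(Pow(Add(-4, T), -1), Add(6, T))), T))) = Mul(Rational(1, 4), Add(T, Mul(T, Add(1, Mul(Pow(Add(-4, T), -1), Add(6, T)))))) = Add(Mul(Rational(1, 4), T), Mul(Rational(1, 4), T, Add(1, Mul(Pow(Add(-4, T), -1), Add(6, T))))))
j = 23749
Add(Function('C')(Add(-17, Mul(-1, 34))), j) = Add(Mul(Rational(1, 4), Add(-17, Mul(-1, 34)), Pow(Add(-4, Add(-17, Mul(-1, 34))), -1), Add(-2, Mul(3, Add(-17, Mul(-1, 34))))), 23749) = Add(Mul(Rational(1, 4), Add(-17, -34), Pow(Add(-4, Add(-17, -34)), -1), Add(-2, Mul(3, Add(-17, -34)))), 23749) = Add(Mul(Rational(1, 4), -51, Pow(Add(-4, -51), -1), Add(-2, Mul(3, -51))), 23749) = Add(Mul(Rational(1, 4), -51, Pow(-55, -1), Add(-2, -153)), 23749) = Add(Mul(Rational(1, 4), -51, Rational(-1, 55), -155), 23749) = Add(Rational(-1581, 44), 23749) = Rational(1043375, 44)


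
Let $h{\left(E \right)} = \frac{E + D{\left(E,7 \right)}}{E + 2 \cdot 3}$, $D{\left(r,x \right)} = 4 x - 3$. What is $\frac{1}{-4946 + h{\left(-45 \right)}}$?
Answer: $- \frac{39}{192874} \approx -0.0002022$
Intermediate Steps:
$D{\left(r,x \right)} = -3 + 4 x$
$h{\left(E \right)} = \frac{25 + E}{6 + E}$ ($h{\left(E \right)} = \frac{E + \left(-3 + 4 \cdot 7\right)}{E + 2 \cdot 3} = \frac{E + \left(-3 + 28\right)}{E + 6} = \frac{E + 25}{6 + E} = \frac{25 + E}{6 + E}$)
$\frac{1}{-4946 + h{\left(-45 \right)}} = \frac{1}{-4946 + \frac{25 - 45}{6 - 45}} = \frac{1}{-4946 + \frac{1}{-39} \left(-20\right)} = \frac{1}{-4946 - - \frac{20}{39}} = \frac{1}{-4946 + \frac{20}{39}} = \frac{1}{- \frac{192874}{39}} = - \frac{39}{192874}$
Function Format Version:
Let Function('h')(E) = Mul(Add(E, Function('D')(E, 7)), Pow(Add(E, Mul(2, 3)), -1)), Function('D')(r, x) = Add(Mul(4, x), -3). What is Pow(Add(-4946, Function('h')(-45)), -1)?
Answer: Rational(-39, 192874) ≈ -0.00020220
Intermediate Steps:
Function('D')(r, x) = Add(-3, Mul(4, x))
Function('h')(E) = Mul(Pow(Add(6, E), -1), Add(25, E)) (Function('h')(E) = Mul(Add(E, Add(-3, Mul(4, 7))), Pow(Add(E, Mul(2, 3)), -1)) = Mul(Add(E, Add(-3, 28)), Pow(Add(E, 6), -1)) = Mul(Add(E, 25), Pow(Add(6, E), -1)) = Mul(Add(25, E), Pow(Add(6, E), -1)) = Mul(Pow(Add(6, E), -1), Add(25, E)))
Pow(Add(-4946, Function('h')(-45)), -1) = Pow(Add(-4946, Mul(Pow(Add(6, -45), -1), Add(25, -45))), -1) = Pow(Add(-4946, Mul(Pow(-39, -1), -20)), -1) = Pow(Add(-4946, Mul(Rational(-1, 39), -20)), -1) = Pow(Add(-4946, Rational(20, 39)), -1) = Pow(Rational(-192874, 39), -1) = Rational(-39, 192874)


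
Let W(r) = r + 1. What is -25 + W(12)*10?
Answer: 105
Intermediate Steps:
W(r) = 1 + r
-25 + W(12)*10 = -25 + (1 + 12)*10 = -25 + 13*10 = -25 + 130 = 105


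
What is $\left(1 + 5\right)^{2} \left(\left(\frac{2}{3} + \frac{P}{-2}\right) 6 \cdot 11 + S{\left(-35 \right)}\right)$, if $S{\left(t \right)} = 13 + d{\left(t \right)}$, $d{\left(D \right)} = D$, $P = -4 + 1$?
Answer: $4356$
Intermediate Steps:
$P = -3$
$S{\left(t \right)} = 13 + t$
$\left(1 + 5\right)^{2} \left(\left(\frac{2}{3} + \frac{P}{-2}\right) 6 \cdot 11 + S{\left(-35 \right)}\right) = \left(1 + 5\right)^{2} \left(\left(\frac{2}{3} - \frac{3}{-2}\right) 6 \cdot 11 + \left(13 - 35\right)\right) = 6^{2} \left(\left(2 \cdot \frac{1}{3} - - \frac{3}{2}\right) 6 \cdot 11 - 22\right) = 36 \left(\left(\frac{2}{3} + \frac{3}{2}\right) 6 \cdot 11 - 22\right) = 36 \left(\frac{13}{6} \cdot 6 \cdot 11 - 22\right) = 36 \left(13 \cdot 11 - 22\right) = 36 \left(143 - 22\right) = 36 \cdot 121 = 4356$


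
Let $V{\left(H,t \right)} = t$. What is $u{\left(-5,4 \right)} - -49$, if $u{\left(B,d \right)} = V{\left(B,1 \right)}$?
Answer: $50$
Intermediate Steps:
$u{\left(B,d \right)} = 1$
$u{\left(-5,4 \right)} - -49 = 1 - -49 = 1 + 49 = 50$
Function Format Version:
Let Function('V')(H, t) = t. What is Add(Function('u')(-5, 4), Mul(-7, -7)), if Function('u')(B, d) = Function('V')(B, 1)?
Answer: 50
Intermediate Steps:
Function('u')(B, d) = 1
Add(Function('u')(-5, 4), Mul(-7, -7)) = Add(1, Mul(-7, -7)) = Add(1, 49) = 50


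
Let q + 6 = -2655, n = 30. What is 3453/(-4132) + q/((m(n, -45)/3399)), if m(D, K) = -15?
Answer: 12457603251/20660 ≈ 6.0298e+5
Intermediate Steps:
q = -2661 (q = -6 - 2655 = -2661)
3453/(-4132) + q/((m(n, -45)/3399)) = 3453/(-4132) - 2661/((-15/3399)) = 3453*(-1/4132) - 2661/((-15*1/3399)) = -3453/4132 - 2661/(-5/1133) = -3453/4132 - 2661*(-1133/5) = -3453/4132 + 3014913/5 = 12457603251/20660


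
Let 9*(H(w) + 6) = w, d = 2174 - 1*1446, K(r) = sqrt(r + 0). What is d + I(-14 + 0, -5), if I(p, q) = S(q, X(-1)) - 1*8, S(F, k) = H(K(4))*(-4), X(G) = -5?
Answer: 6688/9 ≈ 743.11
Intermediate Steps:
K(r) = sqrt(r)
d = 728 (d = 2174 - 1446 = 728)
H(w) = -6 + w/9
S(F, k) = 208/9 (S(F, k) = (-6 + sqrt(4)/9)*(-4) = (-6 + (1/9)*2)*(-4) = (-6 + 2/9)*(-4) = -52/9*(-4) = 208/9)
I(p, q) = 136/9 (I(p, q) = 208/9 - 1*8 = 208/9 - 8 = 136/9)
d + I(-14 + 0, -5) = 728 + 136/9 = 6688/9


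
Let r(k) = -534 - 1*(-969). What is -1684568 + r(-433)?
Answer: -1684133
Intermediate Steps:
r(k) = 435 (r(k) = -534 + 969 = 435)
-1684568 + r(-433) = -1684568 + 435 = -1684133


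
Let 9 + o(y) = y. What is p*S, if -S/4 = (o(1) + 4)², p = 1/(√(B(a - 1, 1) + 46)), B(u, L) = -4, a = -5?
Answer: -32*√42/21 ≈ -9.8754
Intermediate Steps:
o(y) = -9 + y
p = √42/42 (p = 1/(√(-4 + 46)) = 1/(√42) = √42/42 ≈ 0.15430)
S = -64 (S = -4*((-9 + 1) + 4)² = -4*(-8 + 4)² = -4*(-4)² = -4*16 = -64)
p*S = (√42/42)*(-64) = -32*√42/21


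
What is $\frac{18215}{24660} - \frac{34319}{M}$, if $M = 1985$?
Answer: $- \frac{162029953}{9790020} \approx -16.551$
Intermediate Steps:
$\frac{18215}{24660} - \frac{34319}{M} = \frac{18215}{24660} - \frac{34319}{1985} = 18215 \cdot \frac{1}{24660} - \frac{34319}{1985} = \frac{3643}{4932} - \frac{34319}{1985} = - \frac{162029953}{9790020}$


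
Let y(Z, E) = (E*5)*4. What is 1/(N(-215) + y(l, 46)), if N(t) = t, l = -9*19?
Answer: 1/705 ≈ 0.0014184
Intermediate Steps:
l = -171
y(Z, E) = 20*E (y(Z, E) = (5*E)*4 = 20*E)
1/(N(-215) + y(l, 46)) = 1/(-215 + 20*46) = 1/(-215 + 920) = 1/705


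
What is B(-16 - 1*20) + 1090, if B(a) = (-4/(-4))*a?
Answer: 1054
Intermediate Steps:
B(a) = a (B(a) = (-4*(-¼))*a = 1*a = a)
B(-16 - 1*20) + 1090 = (-16 - 1*20) + 1090 = (-16 - 20) + 1090 = -36 + 1090 = 1054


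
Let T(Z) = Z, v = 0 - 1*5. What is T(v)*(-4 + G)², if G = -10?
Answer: -980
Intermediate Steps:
v = -5 (v = 0 - 5 = -5)
T(v)*(-4 + G)² = -5*(-4 - 10)² = -5*(-14)² = -5*196 = -980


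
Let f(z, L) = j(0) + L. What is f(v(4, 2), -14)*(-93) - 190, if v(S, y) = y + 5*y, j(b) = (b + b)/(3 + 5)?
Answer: 1112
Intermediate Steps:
j(b) = b/4 (j(b) = (2*b)/8 = (2*b)*(1/8) = b/4)
v(S, y) = 6*y
f(z, L) = L (f(z, L) = (1/4)*0 + L = 0 + L = L)
f(v(4, 2), -14)*(-93) - 190 = -14*(-93) - 190 = 1302 - 190 = 1112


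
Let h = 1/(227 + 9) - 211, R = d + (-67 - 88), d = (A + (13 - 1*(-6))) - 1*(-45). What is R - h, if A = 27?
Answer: 34691/236 ≈ 147.00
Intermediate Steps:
d = 91 (d = (27 + (13 - 1*(-6))) - 1*(-45) = (27 + (13 + 6)) + 45 = (27 + 19) + 45 = 46 + 45 = 91)
R = -64 (R = 91 + (-67 - 88) = 91 - 155 = -64)
h = -49795/236 (h = 1/236 - 211 = -49795/236 ≈ -211.00)
R - h = -64 - 1*(-49795/236) = -64 + 49795/236 = 34691/236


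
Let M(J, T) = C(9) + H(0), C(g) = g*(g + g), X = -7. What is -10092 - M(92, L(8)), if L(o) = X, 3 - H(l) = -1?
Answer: -10258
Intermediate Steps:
H(l) = 4 (H(l) = 3 - 1*(-1) = 3 + 1 = 4)
L(o) = -7
C(g) = 2*g² (C(g) = g*(2*g) = 2*g²)
M(J, T) = 166 (M(J, T) = 2*9² + 4 = 2*81 + 4 = 162 + 4 = 166)
-10092 - M(92, L(8)) = -10092 - 1*166 = -10092 - 166 = -10258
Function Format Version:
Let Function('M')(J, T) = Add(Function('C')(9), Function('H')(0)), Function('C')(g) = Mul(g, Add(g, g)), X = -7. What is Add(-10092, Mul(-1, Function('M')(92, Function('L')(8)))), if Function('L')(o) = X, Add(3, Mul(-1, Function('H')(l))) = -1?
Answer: -10258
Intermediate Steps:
Function('H')(l) = 4 (Function('H')(l) = Add(3, Mul(-1, -1)) = Add(3, 1) = 4)
Function('L')(o) = -7
Function('C')(g) = Mul(2, Pow(g, 2)) (Function('C')(g) = Mul(g, Mul(2, g)) = Mul(2, Pow(g, 2)))
Function('M')(J, T) = 166 (Function('M')(J, T) = Add(Mul(2, Pow(9, 2)), 4) = Add(Mul(2, 81), 4) = Add(162, 4) = 166)
Add(-10092, Mul(-1, Function('M')(92, Function('L')(8)))) = Add(-10092, Mul(-1, 166)) = Add(-10092, -166) = -10258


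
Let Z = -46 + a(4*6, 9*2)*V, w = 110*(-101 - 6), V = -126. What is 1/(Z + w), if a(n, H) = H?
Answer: -1/14084 ≈ -7.1003e-5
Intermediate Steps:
w = -11770 (w = 110*(-107) = -11770)
Z = -2314 (Z = -46 + (9*2)*(-126) = -46 + 18*(-126) = -46 - 2268 = -2314)
1/(Z + w) = 1/(-2314 - 11770) = 1/(-14084) = -1/14084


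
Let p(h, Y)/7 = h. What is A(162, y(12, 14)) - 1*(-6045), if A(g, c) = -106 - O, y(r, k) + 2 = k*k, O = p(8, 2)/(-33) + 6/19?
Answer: 3724619/627 ≈ 5940.4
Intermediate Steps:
p(h, Y) = 7*h
O = -866/627 (O = (7*8)/(-33) + 6/19 = 56*(-1/33) + 6*(1/19) = -56/33 + 6/19 = -866/627 ≈ -1.3812)
y(r, k) = -2 + k² (y(r, k) = -2 + k*k = -2 + k²)
A(g, c) = -65596/627 (A(g, c) = -106 - 1*(-866/627) = -106 + 866/627 = -65596/627)
A(162, y(12, 14)) - 1*(-6045) = -65596/627 - 1*(-6045) = -65596/627 + 6045 = 3724619/627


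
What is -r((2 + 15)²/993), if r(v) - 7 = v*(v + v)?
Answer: -7069385/986049 ≈ -7.1694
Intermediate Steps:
r(v) = 7 + 2*v² (r(v) = 7 + v*(v + v) = 7 + v*(2*v) = 7 + 2*v²)
-r((2 + 15)²/993) = -(7 + 2*((2 + 15)²/993)²) = -(7 + 2*(17²*(1/993))²) = -(7 + 2*(289*(1/993))²) = -(7 + 2*(289/993)²) = -(7 + 2*(83521/986049)) = -(7 + 167042/986049) = -1*7069385/986049 = -7069385/986049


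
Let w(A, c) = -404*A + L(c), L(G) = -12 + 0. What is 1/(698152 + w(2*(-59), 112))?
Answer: 1/745812 ≈ 1.3408e-6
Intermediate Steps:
L(G) = -12
w(A, c) = -12 - 404*A (w(A, c) = -404*A - 12 = -12 - 404*A)
1/(698152 + w(2*(-59), 112)) = 1/(698152 + (-12 - 808*(-59))) = 1/(698152 + (-12 - 404*(-118))) = 1/(698152 + (-12 + 47672)) = 1/(698152 + 47660) = 1/745812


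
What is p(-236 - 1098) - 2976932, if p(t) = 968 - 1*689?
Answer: -2976653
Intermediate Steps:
p(t) = 279 (p(t) = 968 - 689 = 279)
p(-236 - 1098) - 2976932 = 279 - 2976932 = -2976653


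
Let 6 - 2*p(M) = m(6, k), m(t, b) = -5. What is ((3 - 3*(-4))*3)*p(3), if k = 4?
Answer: 495/2 ≈ 247.50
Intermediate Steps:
p(M) = 11/2 (p(M) = 3 - 1/2*(-5) = 3 + 5/2 = 11/2)
((3 - 3*(-4))*3)*p(3) = ((3 - 3*(-4))*3)*(11/2) = ((3 + 12)*3)*(11/2) = (15*3)*(11/2) = 45*(11/2) = 495/2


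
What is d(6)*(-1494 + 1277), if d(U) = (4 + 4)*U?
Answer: -10416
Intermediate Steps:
d(U) = 8*U
d(6)*(-1494 + 1277) = (8*6)*(-1494 + 1277) = 48*(-217) = -10416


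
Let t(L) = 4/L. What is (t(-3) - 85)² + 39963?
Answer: 426748/9 ≈ 47416.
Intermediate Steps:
(t(-3) - 85)² + 39963 = (4/(-3) - 85)² + 39963 = (4*(-⅓) - 85)² + 39963 = (-4/3 - 85)² + 39963 = (-259/3)² + 39963 = 67081/9 + 39963 = 426748/9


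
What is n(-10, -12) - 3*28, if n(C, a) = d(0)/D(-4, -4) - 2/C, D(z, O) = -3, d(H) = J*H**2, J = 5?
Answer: -419/5 ≈ -83.800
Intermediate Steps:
d(H) = 5*H**2
n(C, a) = -2/C (n(C, a) = (5*0**2)/(-3) - 2/C = (5*0)*(-1/3) - 2/C = 0*(-1/3) - 2/C = 0 - 2/C = -2/C)
n(-10, -12) - 3*28 = -2/(-10) - 3*28 = -2*(-1/10) - 84 = 1/5 - 84 = -419/5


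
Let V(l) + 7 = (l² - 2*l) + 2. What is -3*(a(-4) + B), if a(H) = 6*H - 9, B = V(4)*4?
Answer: 63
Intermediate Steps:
V(l) = -5 + l² - 2*l (V(l) = -7 + ((l² - 2*l) + 2) = -7 + (2 + l² - 2*l) = -5 + l² - 2*l)
B = 12 (B = (-5 + 4² - 2*4)*4 = (-5 + 16 - 8)*4 = 3*4 = 12)
a(H) = -9 + 6*H
-3*(a(-4) + B) = -3*((-9 + 6*(-4)) + 12) = -3*((-9 - 24) + 12) = -3*(-33 + 12) = -3*(-21) = 63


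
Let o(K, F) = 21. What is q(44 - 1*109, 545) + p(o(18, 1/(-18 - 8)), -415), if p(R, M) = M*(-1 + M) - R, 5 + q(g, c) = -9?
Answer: 172605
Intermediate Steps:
q(g, c) = -14 (q(g, c) = -5 - 9 = -14)
p(R, M) = -R + M*(-1 + M)
q(44 - 1*109, 545) + p(o(18, 1/(-18 - 8)), -415) = -14 + ((-415)² - 1*(-415) - 1*21) = -14 + (172225 + 415 - 21) = -14 + 172619 = 172605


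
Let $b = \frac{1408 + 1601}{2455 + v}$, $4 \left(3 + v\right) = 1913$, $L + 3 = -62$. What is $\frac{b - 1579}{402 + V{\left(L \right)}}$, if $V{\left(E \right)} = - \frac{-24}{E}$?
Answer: $- \frac{133578055}{33998714} \approx -3.9289$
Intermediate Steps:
$L = -65$ ($L = -3 - 62 = -65$)
$V{\left(E \right)} = \frac{24}{E}$
$v = \frac{1901}{4}$ ($v = -3 + \frac{1}{4} \cdot 1913 = -3 + \frac{1913}{4} = \frac{1901}{4} \approx 475.25$)
$b = \frac{4012}{3907}$ ($b = \frac{1408 + 1601}{2455 + \frac{1901}{4}} = \frac{3009}{\frac{11721}{4}} = 3009 \cdot \frac{4}{11721} = \frac{4012}{3907} \approx 1.0269$)
$\frac{b - 1579}{402 + V{\left(L \right)}} = \frac{\frac{4012}{3907} - 1579}{402 + \frac{24}{-65}} = - \frac{6165141}{3907 \left(402 + 24 \left(- \frac{1}{65}\right)\right)} = - \frac{6165141}{3907 \left(402 - \frac{24}{65}\right)} = - \frac{6165141}{3907 \cdot \frac{26106}{65}} = \left(- \frac{6165141}{3907}\right) \frac{65}{26106} = - \frac{133578055}{33998714}$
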